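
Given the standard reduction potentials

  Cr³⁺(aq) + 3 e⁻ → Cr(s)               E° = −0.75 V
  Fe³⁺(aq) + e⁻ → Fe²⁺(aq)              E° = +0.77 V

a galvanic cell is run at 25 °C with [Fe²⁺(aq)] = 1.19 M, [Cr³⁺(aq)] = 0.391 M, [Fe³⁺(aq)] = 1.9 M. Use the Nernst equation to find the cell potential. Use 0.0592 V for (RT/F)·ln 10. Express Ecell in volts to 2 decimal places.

+1.54 V

Since E°(Fe³⁺/Fe²⁺) > E°(Cr³⁺/Cr), Fe³⁺/Fe²⁺ serves as the cathode.
E°cell = +0.77 − (−0.75) = +1.52 V, with n = 3 electrons transferred.
For the overall reaction 3 Fe³⁺(aq) + Cr(s) → 3 Fe²⁺(aq) + Cr³⁺(aq), Q = ([Fe²⁺(aq)]^3·[Cr³⁺(aq)]) / [Fe³⁺(aq)]^3 = 0.0961, giving log Q = −1.017.
E = E° − (0.0592/n)·log Q = +1.52 − (0.0592/3)(−1.017) = +1.54 V.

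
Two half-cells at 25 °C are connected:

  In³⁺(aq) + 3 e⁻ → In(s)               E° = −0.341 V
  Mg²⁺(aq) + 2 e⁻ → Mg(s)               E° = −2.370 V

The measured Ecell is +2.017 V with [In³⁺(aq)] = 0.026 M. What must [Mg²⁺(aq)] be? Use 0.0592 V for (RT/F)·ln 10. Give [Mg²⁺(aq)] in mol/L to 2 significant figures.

In³⁺/In is the cathode (higher E°); E°cell = −0.341 − (−2.370) = +2.029 V with n = 6.
Since E = E° − (0.0592/n)·log Q, log Q = n(E° − E)/0.0592 = 1.216.
Balancing electrons gives 2 In³⁺(aq) + 3 Mg(s) → 2 In(s) + 3 Mg²⁺(aq); thus Q = [Mg²⁺(aq)]^3 / [In³⁺(aq)]^2.
Solving for the unknown gives log [Mg²⁺(aq)] = −0.651, so [Mg²⁺(aq)] ≈ 0.22 M.

0.22 M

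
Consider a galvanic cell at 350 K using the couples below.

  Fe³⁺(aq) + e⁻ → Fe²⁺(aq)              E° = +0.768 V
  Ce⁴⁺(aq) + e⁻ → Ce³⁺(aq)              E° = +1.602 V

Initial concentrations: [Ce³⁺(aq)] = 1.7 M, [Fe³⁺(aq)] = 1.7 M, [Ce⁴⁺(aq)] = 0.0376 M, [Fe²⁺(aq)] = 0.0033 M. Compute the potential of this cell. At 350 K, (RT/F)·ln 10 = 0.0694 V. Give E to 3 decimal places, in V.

Ce⁴⁺/Ce³⁺ is reduced (cathode, E° = +1.602 V) and Fe³⁺/Fe²⁺ is oxidized (anode).
E°cell = +1.602 − (+0.768) = +0.834 V, with n = 1 electron transferred.
Balancing gives Ce⁴⁺(aq) + Fe²⁺(aq) → Ce³⁺(aq) + Fe³⁺(aq); hence Q = ([Ce³⁺(aq)]·[Fe³⁺(aq)]) / ([Ce⁴⁺(aq)]·[Fe²⁺(aq)]) = 2.33×10^4 (log Q = 4.367).
E = E° − (0.0694/n)·log Q = +0.834 − (0.0694/1)(4.367) = +0.531 V.

+0.531 V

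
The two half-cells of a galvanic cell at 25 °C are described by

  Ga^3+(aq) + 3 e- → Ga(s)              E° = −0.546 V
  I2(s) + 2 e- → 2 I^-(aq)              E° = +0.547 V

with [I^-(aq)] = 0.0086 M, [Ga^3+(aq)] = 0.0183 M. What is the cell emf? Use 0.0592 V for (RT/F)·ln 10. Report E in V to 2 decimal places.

I₂/I⁻ is reduced (cathode, E° = +0.547 V) and Ga³⁺/Ga is oxidized (anode).
E°cell = E°cat − E°an = +0.547 − (−0.546) = +1.093 V; n = 6.
The balanced reaction is 3 I2(s) + 2 Ga(s) → 6 I^-(aq) + 2 Ga^3+(aq), so Q = [I^-(aq)]^6·[Ga^3+(aq)]^2 = 1.35×10^−16 and log Q = −15.868.
Applying E = E° − (RT ln10/nF)·log Q gives +1.093 − (0.0592/6)(−15.868) = +1.25 V.

+1.25 V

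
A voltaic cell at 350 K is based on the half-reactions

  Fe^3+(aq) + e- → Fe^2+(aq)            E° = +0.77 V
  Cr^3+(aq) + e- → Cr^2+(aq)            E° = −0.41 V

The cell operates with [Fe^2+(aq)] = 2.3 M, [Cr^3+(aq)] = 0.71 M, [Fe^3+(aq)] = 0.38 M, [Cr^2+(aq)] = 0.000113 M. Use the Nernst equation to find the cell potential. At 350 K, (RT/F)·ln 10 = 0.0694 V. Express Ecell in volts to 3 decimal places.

Fe³⁺/Fe²⁺ is reduced (cathode, E° = +0.77 V) and Cr³⁺/Cr²⁺ is oxidized (anode).
The standard potential is +0.77 − (−0.41) = +1.18 V and the balanced reaction transfers n = 1 electron.
The balanced reaction is Fe^3+(aq) + Cr^2+(aq) → Fe^2+(aq) + Cr^3+(aq), so Q = ([Fe^2+(aq)]·[Cr^3+(aq)]) / ([Fe^3+(aq)]·[Cr^2+(aq)]) = 3.8×10^4 and log Q = 4.580.
Applying E = E° − (RT ln10/nF)·log Q gives +1.18 − (0.0694/1)(4.580) = +0.862 V.

+0.862 V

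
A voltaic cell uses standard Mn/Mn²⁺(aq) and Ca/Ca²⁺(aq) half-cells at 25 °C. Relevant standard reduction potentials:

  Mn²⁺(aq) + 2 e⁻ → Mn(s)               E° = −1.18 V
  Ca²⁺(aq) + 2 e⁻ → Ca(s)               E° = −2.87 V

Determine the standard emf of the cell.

The Mn²⁺/Mn couple has the higher E°, so Mn ion is reduced (cathode) and Ca is oxidized (anode).
E°cell = E°(cathode) − E°(anode) = −1.18 − (−2.87) = +1.69 V.

+1.69 V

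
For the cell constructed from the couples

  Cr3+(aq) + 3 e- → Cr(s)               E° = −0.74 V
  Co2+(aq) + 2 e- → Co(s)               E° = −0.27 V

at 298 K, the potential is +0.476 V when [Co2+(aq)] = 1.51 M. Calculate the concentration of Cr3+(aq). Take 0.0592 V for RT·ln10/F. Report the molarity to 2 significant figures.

With Co²⁺/Co at the cathode and Cr³⁺/Cr at the anode, E°cell = −0.27 − (−0.74) = +0.47 V (n = 6).
Since E = E° − (0.0592/n)·log Q, log Q = n(E° − E)/0.0592 = −0.608.
Balancing electrons gives 3 Co2+(aq) + 2 Cr(s) → 3 Co(s) + 2 Cr3+(aq); thus Q = [Cr3+(aq)]^2 / [Co2+(aq)]^3.
Substituting the known concentrations and solving, log [Cr3+(aq)] = −0.036 and [Cr3+(aq)] = 0.92 M.

0.92 M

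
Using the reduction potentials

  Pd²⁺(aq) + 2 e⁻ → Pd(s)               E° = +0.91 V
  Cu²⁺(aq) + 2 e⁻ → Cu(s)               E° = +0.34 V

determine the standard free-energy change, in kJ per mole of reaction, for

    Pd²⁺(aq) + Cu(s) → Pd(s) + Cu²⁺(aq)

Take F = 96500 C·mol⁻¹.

In the reaction as written Pd²⁺(aq) is reduced, so the Pd²⁺/Pd couple is the cathode and Cu²⁺/Cu is the anode.
E°cell = +0.91 − (+0.34) = +0.57 V; balancing electrons gives n = 2.
ΔG° = −nFE°cell = −(2)(96500)(+0.57) J/mol = −110 kJ/mol.

−110 kJ/mol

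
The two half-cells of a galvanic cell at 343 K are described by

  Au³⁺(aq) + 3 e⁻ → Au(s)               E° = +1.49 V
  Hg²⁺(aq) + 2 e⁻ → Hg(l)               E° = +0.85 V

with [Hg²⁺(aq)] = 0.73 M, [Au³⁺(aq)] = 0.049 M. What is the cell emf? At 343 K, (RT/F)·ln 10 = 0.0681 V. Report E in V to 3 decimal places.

The Au³⁺/Au couple has the more positive E°, so it is the cathode; Hg²⁺/Hg is the anode.
The standard potential is +1.49 − (+0.85) = +0.64 V and the balanced reaction transfers n = 6 electrons.
Balancing gives 2 Au³⁺(aq) + 3 Hg(l) → 2 Au(s) + 3 Hg²⁺(aq); hence Q = [Hg²⁺(aq)]^3 / [Au³⁺(aq)]^2 = 162 (log Q = 2.210).
E = E° − (0.0681/n)·log Q = +0.64 − (0.0681/6)(2.210) = +0.615 V.

+0.615 V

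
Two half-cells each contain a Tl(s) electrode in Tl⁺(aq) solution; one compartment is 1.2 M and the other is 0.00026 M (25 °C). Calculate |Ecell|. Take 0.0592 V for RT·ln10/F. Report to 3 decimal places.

0.217 V

For a concentration cell E°cell = 0, since both electrodes use the same couple.
The compartment with the higher Tl⁺(aq) concentration (1.2 M) acts as the cathode; ions are reduced there and produced at the dilute (0.00026 M) anode.
With n = 1, Ecell = −(0.0592/1)·log([dilute]/[conc]) = −(0.0592/1)·log(0.00026/1.2) = +0.217 V.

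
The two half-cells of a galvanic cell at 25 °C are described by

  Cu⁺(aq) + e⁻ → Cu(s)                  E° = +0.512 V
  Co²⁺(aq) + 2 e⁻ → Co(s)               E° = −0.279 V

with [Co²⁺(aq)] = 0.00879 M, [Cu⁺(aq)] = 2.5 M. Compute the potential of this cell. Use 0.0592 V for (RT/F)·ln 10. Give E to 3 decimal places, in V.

Cu⁺/Cu is reduced (cathode, E° = +0.512 V) and Co²⁺/Co is oxidized (anode).
The standard potential is +0.512 − (−0.279) = +0.791 V and the balanced reaction transfers n = 2 electrons.
The balanced reaction is 2 Cu⁺(aq) + Co(s) → 2 Cu(s) + Co²⁺(aq), so Q = [Co²⁺(aq)] / [Cu⁺(aq)]^2 = 0.00141 and log Q = −2.852.
E = E° − (0.0592/n)·log Q = +0.791 − (0.0592/2)(−2.852) = +0.875 V.

+0.875 V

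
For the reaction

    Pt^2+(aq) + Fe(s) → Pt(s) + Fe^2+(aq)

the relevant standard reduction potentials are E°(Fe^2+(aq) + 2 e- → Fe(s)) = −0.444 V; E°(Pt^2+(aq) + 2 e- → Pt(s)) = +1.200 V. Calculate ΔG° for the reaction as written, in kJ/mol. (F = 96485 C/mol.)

In the reaction as written Pt^2+(aq) is reduced, so the Pt²⁺/Pt couple is the cathode and Fe²⁺/Fe is the anode.
E°cell = +1.200 − (−0.444) = +1.644 V; balancing electrons gives n = 2.
ΔG° = −nFE°cell = −(2)(96485)(+1.644) J/mol = −317 kJ/mol.

−317 kJ/mol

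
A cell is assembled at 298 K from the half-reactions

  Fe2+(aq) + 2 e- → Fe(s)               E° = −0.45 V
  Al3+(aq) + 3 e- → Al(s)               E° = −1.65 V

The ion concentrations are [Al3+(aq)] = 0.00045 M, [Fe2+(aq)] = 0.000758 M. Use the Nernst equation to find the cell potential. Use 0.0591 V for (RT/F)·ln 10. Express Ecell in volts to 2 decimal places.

+1.17 V

Fe²⁺/Fe is reduced (cathode, E° = −0.45 V) and Al³⁺/Al is oxidized (anode).
E°cell = E°cat − E°an = −0.45 − (−1.65) = +1.20 V; n = 6.
For the overall reaction 3 Fe2+(aq) + 2 Al(s) → 3 Fe(s) + 2 Al3+(aq), Q = [Al3+(aq)]^2 / [Fe2+(aq)]^3 = 465, giving log Q = 2.667.
E = E° − (0.0591/n)·log Q = +1.20 − (0.0591/6)(2.667) = +1.17 V.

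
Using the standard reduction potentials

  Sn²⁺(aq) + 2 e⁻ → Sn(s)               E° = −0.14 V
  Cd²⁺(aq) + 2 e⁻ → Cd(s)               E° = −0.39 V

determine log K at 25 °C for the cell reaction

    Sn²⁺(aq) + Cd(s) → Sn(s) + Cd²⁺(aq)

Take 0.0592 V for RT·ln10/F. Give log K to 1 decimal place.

The Sn²⁺/Sn couple is reduced (cathode); E°cell = −0.14 − (−0.39) = +0.25 V with n = 2.
At equilibrium E = 0, so log K = nE°cell / 0.0592 = (2)(+0.25) / 0.0592 = 8.4.

log K = 8.4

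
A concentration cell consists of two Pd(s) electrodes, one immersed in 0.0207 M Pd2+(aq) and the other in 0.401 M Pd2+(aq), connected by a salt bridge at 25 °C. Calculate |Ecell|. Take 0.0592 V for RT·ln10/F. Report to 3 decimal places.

0.038 V

For a concentration cell E°cell = 0, since both electrodes use the same couple.
The compartment with the higher Pd2+(aq) concentration (0.401 M) acts as the cathode; ions are reduced there and produced at the dilute (0.0207 M) anode.
With n = 2, Ecell = −(0.0592/2)·log([dilute]/[conc]) = −(0.0592/2)·log(0.0207/0.401) = +0.038 V.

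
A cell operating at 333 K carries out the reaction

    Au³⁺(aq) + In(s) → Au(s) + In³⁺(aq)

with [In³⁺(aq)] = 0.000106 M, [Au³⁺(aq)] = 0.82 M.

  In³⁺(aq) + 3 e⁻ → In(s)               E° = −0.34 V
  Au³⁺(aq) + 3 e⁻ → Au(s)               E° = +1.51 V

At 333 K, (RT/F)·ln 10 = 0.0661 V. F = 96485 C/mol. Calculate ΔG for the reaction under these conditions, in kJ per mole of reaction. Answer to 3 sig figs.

−560 kJ/mol

With Au³⁺/Au reduced at the cathode, E°cell = +1.51 − (−0.34) = +1.85 V and n = 3.
Q = [In³⁺(aq)] / [Au³⁺(aq)] = 0.000129, so log Q = −3.889 and E = +1.85 − (0.0661/3)(−3.889) = +1.9357 V.
Then ΔG = −nFE = −3 × 96485 × +1.9357 J/mol = −560 kJ/mol.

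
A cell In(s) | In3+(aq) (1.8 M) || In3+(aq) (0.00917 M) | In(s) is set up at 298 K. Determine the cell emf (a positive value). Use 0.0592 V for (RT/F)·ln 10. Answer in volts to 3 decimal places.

0.045 V

For a concentration cell E°cell = 0, since both electrodes use the same couple.
The compartment with the higher In3+(aq) concentration (1.8 M) acts as the cathode; ions are reduced there and produced at the dilute (0.00917 M) anode.
With n = 3, Ecell = −(0.0592/3)·log([dilute]/[conc]) = −(0.0592/3)·log(0.00917/1.8) = +0.045 V.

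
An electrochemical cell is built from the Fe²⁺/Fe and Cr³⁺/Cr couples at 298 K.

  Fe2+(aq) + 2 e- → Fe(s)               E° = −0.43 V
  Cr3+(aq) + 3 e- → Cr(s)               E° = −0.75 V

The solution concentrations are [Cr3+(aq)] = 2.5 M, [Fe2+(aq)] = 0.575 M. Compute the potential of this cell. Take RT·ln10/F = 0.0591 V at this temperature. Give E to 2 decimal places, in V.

+0.31 V

Fe²⁺/Fe is reduced (cathode, E° = −0.43 V) and Cr³⁺/Cr is oxidized (anode).
The standard potential is −0.43 − (−0.75) = +0.32 V and the balanced reaction transfers n = 6 electrons.
For the overall reaction 3 Fe2+(aq) + 2 Cr(s) → 3 Fe(s) + 2 Cr3+(aq), Q = [Cr3+(aq)]^2 / [Fe2+(aq)]^3 = 32.9, giving log Q = 1.517.
Applying E = E° − (RT ln10/nF)·log Q gives +0.32 − (0.0591/6)(1.517) = +0.31 V.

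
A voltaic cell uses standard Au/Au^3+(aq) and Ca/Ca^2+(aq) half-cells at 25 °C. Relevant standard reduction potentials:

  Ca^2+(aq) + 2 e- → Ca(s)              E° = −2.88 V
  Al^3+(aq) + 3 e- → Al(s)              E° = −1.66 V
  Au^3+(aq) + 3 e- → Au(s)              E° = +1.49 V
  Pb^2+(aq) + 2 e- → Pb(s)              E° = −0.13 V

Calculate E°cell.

+4.37 V

Of the two couples in this cell, the one with the more positive reduction potential is reduced at the cathode: here that is Au³⁺/Au (+1.49 V); Ca²⁺/Ca (−2.88 V) is the anode.
E°cell = E°(cathode) − E°(anode) = +1.49 − (−2.88) = +4.37 V.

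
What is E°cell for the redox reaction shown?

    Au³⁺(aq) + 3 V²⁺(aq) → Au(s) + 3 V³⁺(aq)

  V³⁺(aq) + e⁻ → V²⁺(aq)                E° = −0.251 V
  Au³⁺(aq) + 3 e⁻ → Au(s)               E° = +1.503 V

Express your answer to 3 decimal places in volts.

In the reaction as written, Au³⁺(aq) is reduced (cathode) and V³⁺(aq) is produced by oxidation at the anode.
E°cell = E°(cathode) − E°(anode) = +1.503 − (−0.251) = +1.754 V.

+1.754 V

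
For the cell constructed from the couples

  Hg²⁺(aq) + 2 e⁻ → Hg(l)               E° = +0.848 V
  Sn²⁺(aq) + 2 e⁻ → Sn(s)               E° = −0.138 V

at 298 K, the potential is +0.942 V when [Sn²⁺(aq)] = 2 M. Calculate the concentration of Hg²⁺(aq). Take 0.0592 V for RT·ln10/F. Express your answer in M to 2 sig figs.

0.065 M

The Hg²⁺/Hg couple has the larger reduction potential, so it is the cathode: E°cell = +0.848 − (−0.138) = +0.986 V and n = 2.
Rearranging E = E° − (0.0592/n)·log Q gives log Q = 2(+0.986 − (+0.942))/0.0592 = 1.486.
For Hg²⁺(aq) + Sn(s) → Hg(l) + Sn²⁺(aq), the reaction quotient is Q = [Sn²⁺(aq)] / [Hg²⁺(aq)].
Substituting the known concentrations and solving, log [Hg²⁺(aq)] = −1.185 and [Hg²⁺(aq)] = 0.065 M.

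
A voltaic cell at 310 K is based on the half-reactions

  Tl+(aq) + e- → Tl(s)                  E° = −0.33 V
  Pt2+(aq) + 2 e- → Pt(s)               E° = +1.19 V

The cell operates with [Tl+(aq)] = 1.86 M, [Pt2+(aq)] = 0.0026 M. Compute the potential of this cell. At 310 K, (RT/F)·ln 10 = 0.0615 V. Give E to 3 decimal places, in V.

+1.424 V

Pt²⁺/Pt is reduced (cathode, E° = +1.19 V) and Tl⁺/Tl is oxidized (anode).
The standard potential is +1.19 − (−0.33) = +1.52 V and the balanced reaction transfers n = 2 electrons.
The balanced reaction is Pt2+(aq) + 2 Tl(s) → Pt(s) + 2 Tl+(aq), so Q = [Tl+(aq)]^2 / [Pt2+(aq)] = 1.33×10^3 and log Q = 3.124.
By the Nernst equation, E = +1.52 − (0.0615/2)·(3.124) = +1.424 V.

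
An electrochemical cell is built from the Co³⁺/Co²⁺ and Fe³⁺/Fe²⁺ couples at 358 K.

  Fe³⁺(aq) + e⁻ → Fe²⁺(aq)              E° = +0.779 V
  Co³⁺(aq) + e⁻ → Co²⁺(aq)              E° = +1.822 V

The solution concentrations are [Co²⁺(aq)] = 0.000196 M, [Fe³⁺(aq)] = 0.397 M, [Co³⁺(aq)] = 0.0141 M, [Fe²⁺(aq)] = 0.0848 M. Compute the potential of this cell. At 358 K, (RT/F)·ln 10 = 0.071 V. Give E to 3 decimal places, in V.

+1.127 V

The Co³⁺/Co²⁺ couple has the more positive E°, so it is the cathode; Fe³⁺/Fe²⁺ is the anode.
The standard potential is +1.822 − (+0.779) = +1.043 V and the balanced reaction transfers n = 1 electron.
For the overall reaction Co³⁺(aq) + Fe²⁺(aq) → Co²⁺(aq) + Fe³⁺(aq), Q = ([Co²⁺(aq)]·[Fe³⁺(aq)]) / ([Co³⁺(aq)]·[Fe²⁺(aq)]) = 0.0651, giving log Q = −1.187.
Applying E = E° − (RT ln10/nF)·log Q gives +1.043 − (0.071/1)(−1.187) = +1.127 V.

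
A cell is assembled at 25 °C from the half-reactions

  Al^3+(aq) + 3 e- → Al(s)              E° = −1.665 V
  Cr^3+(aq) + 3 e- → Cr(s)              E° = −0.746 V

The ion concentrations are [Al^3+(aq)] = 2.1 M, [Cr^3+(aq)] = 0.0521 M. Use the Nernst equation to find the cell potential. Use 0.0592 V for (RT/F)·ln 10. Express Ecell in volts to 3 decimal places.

+0.887 V

The Cr³⁺/Cr couple has the more positive E°, so it is the cathode; Al³⁺/Al is the anode.
E°cell = E°cat − E°an = −0.746 − (−1.665) = +0.919 V; n = 3.
The balanced reaction is Cr^3+(aq) + Al(s) → Cr(s) + Al^3+(aq), so Q = [Al^3+(aq)] / [Cr^3+(aq)] = 40.3 and log Q = 1.605.
Applying E = E° − (RT ln10/nF)·log Q gives +0.919 − (0.0592/3)(1.605) = +0.887 V.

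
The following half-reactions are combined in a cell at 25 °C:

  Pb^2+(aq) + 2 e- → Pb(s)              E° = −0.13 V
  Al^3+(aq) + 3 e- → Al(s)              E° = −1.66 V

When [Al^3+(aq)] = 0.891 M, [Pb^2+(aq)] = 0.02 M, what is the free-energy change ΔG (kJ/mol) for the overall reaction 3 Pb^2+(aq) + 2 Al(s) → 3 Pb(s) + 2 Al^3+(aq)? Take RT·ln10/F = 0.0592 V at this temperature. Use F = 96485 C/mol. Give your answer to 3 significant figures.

−857 kJ/mol

With Pb²⁺/Pb reduced at the cathode, E°cell = −0.13 − (−1.66) = +1.53 V and n = 6.
Q = [Al^3+(aq)]^2 / [Pb^2+(aq)]^3 = 9.92×10^4, so log Q = 4.997 and E = +1.53 − (0.0592/6)(4.997) = +1.4807 V.
Finally ΔG = −nFE = −(6)(96485 C/mol)(+1.4807 V) = −857 kJ/mol.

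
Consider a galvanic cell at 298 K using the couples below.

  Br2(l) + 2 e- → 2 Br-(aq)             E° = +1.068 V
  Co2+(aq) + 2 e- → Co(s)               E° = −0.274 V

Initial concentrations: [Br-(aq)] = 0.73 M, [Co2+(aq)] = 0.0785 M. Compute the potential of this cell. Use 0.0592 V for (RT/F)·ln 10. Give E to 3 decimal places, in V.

Since E°(Br₂/Br⁻) > E°(Co²⁺/Co), Br₂/Br⁻ serves as the cathode.
The standard potential is +1.068 − (−0.274) = +1.342 V and the balanced reaction transfers n = 2 electrons.
Balancing gives Br2(l) + Co(s) → 2 Br-(aq) + Co2+(aq); hence Q = [Br-(aq)]^2·[Co2+(aq)] = 0.0418 (log Q = −1.378).
By the Nernst equation, E = +1.342 − (0.0592/2)·(−1.378) = +1.383 V.

+1.383 V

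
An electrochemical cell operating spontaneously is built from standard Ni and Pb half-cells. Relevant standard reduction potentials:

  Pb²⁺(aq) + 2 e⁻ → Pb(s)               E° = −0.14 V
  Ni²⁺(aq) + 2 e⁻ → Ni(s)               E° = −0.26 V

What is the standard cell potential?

Of the two couples in this cell, the one with the more positive reduction potential is reduced at the cathode: here that is Pb²⁺/Pb (−0.14 V); Ni²⁺/Ni (−0.26 V) is the anode.
E°cell = E°(cathode) − E°(anode) = −0.14 − (−0.26) = +0.12 V.

+0.12 V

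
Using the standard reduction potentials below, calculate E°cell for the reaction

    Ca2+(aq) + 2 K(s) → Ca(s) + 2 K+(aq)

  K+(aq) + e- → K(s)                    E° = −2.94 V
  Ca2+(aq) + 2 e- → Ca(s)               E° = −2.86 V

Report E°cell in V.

Ca2+(aq) gains electrons, so the Ca²⁺/Ca couple is the cathode; the K⁺/K couple is the anode.
E°cell = E°(cathode) − E°(anode) = −2.86 − (−2.94) = +0.08 V.
The positive value indicates the reaction is spontaneous as written.

+0.08 V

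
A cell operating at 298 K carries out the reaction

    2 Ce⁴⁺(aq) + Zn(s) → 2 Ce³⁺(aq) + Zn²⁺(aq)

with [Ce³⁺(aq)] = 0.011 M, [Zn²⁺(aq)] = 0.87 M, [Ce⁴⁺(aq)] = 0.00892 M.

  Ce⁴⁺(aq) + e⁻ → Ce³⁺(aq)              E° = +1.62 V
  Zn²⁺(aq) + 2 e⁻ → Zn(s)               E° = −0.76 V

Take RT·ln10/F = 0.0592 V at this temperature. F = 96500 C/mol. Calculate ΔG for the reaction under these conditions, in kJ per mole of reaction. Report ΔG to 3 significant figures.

−459 kJ/mol

The standard cell potential is +1.62 − (−0.76) = +2.38 V, with n = 2 electrons in the balanced equation.
Q = ([Ce³⁺(aq)]^2·[Zn²⁺(aq)]) / [Ce⁴⁺(aq)]^2 = 1.32, so log Q = 0.122 and E = +2.38 − (0.0592/2)(0.122) = +2.3764 V.
ΔG = −nFE = −(2)(96500)(+2.3764) J/mol = −459 kJ/mol.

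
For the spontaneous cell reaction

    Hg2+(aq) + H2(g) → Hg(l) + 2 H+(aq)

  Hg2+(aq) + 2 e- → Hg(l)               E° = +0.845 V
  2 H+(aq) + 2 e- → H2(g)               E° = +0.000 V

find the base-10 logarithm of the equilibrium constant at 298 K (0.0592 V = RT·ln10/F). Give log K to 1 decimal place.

The Hg²⁺/Hg couple is reduced (cathode); E°cell = +0.845 − (+0.000) = +0.845 V with n = 2.
At equilibrium E = 0, so log K = nE°cell / 0.0592 = (2)(+0.845) / 0.0592 = 28.5.

log K = 28.5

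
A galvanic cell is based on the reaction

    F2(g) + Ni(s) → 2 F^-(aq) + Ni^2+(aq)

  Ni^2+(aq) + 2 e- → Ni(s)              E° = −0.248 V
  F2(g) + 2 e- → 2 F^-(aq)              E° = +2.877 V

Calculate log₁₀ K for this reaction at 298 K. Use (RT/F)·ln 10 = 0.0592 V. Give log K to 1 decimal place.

log K = 105.6

The F₂/F⁻ couple is reduced (cathode); E°cell = +2.877 − (−0.248) = +3.125 V with n = 2.
At equilibrium E = 0, so log K = nE°cell / 0.0592 = (2)(+3.125) / 0.0592 = 105.6.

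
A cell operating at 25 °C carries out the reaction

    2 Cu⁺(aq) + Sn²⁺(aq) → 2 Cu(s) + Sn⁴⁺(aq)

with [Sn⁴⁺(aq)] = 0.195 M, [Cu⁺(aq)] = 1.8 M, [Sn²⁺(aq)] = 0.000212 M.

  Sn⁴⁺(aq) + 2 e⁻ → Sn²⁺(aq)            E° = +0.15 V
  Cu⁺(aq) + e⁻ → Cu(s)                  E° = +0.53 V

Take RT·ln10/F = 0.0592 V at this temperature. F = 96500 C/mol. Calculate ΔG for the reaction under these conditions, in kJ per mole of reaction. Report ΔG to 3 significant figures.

E°cell = +0.53 − (+0.15) = +0.38 V; the balanced reaction transfers n = 2 electrons.
Q = [Sn⁴⁺(aq)] / ([Cu⁺(aq)]^2·[Sn²⁺(aq)]) = 284, so log Q = 2.453 and E = +0.38 − (0.0592/2)(2.453) = +0.3074 V.
ΔG = −nFE = −(2)(96500)(+0.3074) J/mol = −59.3 kJ/mol.

−59.3 kJ/mol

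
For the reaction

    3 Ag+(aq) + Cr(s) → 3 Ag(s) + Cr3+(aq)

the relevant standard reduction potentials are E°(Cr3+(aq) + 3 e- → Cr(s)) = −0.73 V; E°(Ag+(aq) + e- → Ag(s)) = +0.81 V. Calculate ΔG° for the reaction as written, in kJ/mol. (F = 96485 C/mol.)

In the reaction as written Ag+(aq) is reduced, so the Ag⁺/Ag couple is the cathode and Cr³⁺/Cr is the anode.
E°cell = +0.81 − (−0.73) = +1.54 V; balancing electrons gives n = 3.
ΔG° = −nFE°cell = −(3)(96485)(+1.54) J/mol = −446 kJ/mol.

−446 kJ/mol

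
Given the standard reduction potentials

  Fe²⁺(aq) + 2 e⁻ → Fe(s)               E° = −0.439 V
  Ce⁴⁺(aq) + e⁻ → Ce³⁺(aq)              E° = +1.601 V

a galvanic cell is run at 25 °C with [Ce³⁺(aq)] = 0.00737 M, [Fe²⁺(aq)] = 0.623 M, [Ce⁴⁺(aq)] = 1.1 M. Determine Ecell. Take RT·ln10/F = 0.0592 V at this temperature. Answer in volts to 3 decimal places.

The Ce⁴⁺/Ce³⁺ couple has the more positive E°, so it is the cathode; Fe²⁺/Fe is the anode.
The standard potential is +1.601 − (−0.439) = +2.040 V and the balanced reaction transfers n = 2 electrons.
Balancing gives 2 Ce⁴⁺(aq) + Fe(s) → 2 Ce³⁺(aq) + Fe²⁺(aq); hence Q = ([Ce³⁺(aq)]^2·[Fe²⁺(aq)]) / [Ce⁴⁺(aq)]^2 = 2.8×10^−5 (log Q = −4.553).
By the Nernst equation, E = +2.040 − (0.0592/2)·(−4.553) = +2.175 V.

+2.175 V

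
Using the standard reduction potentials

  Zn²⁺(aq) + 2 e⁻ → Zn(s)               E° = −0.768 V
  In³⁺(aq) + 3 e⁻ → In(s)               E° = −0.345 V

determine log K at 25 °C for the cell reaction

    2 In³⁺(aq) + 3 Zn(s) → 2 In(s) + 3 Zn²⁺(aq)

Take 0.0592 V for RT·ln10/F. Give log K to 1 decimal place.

The In³⁺/In couple is reduced (cathode); E°cell = −0.345 − (−0.768) = +0.423 V with n = 6.
At equilibrium E = 0, so log K = nE°cell / 0.0592 = (6)(+0.423) / 0.0592 = 42.9.

log K = 42.9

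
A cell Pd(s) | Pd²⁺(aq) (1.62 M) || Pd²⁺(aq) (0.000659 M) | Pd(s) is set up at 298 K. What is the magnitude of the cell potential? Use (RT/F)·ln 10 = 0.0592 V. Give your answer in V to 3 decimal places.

For a concentration cell E°cell = 0, since both electrodes use the same couple.
The compartment with the higher Pd²⁺(aq) concentration (1.62 M) acts as the cathode; ions are reduced there and produced at the dilute (0.000659 M) anode.
With n = 2, Ecell = −(0.0592/2)·log([dilute]/[conc]) = −(0.0592/2)·log(0.000659/1.62) = +0.100 V.

0.100 V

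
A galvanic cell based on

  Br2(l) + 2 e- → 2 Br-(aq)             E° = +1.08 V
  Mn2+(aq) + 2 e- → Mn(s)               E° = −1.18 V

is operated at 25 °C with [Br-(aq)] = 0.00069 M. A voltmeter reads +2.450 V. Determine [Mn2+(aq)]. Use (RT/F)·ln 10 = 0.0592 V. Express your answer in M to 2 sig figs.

0.80 M

With Br₂/Br⁻ at the cathode and Mn²⁺/Mn at the anode, E°cell = +1.08 − (−1.18) = +2.26 V (n = 2).
Since E = E° − (0.0592/n)·log Q, log Q = n(E° − E)/0.0592 = −6.419.
The balanced reaction is Br2(l) + Mn(s) → 2 Br-(aq) + Mn2+(aq), so Q = [Br-(aq)]^2·[Mn2+(aq)].
Substituting the known concentrations and solving, log [Mn2+(aq)] = −0.097 and [Mn2+(aq)] = 0.80 M.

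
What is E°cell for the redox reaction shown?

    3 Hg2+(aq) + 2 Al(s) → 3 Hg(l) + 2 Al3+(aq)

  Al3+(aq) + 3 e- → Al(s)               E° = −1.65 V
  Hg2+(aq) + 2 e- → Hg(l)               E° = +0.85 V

Hg2+(aq) gains electrons, so the Hg²⁺/Hg couple is the cathode; the Al³⁺/Al couple is the anode.
E°cell = E°(cathode) − E°(anode) = +0.85 − (−1.65) = +2.50 V.
The positive value indicates the reaction is spontaneous as written.

+2.50 V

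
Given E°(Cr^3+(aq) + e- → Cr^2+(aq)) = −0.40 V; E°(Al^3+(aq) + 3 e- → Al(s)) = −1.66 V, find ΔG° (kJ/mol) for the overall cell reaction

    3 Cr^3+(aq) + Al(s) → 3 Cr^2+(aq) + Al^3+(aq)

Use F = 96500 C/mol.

−365 kJ/mol

In the reaction as written Cr^3+(aq) is reduced, so the Cr³⁺/Cr²⁺ couple is the cathode and Al³⁺/Al is the anode.
E°cell = −0.40 − (−1.66) = +1.26 V; balancing electrons gives n = 3.
ΔG° = −nFE°cell = −(3)(96500)(+1.26) J/mol = −365 kJ/mol.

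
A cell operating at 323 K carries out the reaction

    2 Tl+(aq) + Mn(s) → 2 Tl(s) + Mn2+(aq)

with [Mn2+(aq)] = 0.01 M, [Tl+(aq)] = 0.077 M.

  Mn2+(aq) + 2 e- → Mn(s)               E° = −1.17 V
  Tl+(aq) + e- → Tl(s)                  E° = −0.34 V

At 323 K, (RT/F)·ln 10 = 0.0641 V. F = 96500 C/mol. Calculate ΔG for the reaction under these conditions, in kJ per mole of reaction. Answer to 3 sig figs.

−159 kJ/mol

E°cell = −0.34 − (−1.17) = +0.83 V; the balanced reaction transfers n = 2 electrons.
Q = [Mn2+(aq)] / [Tl+(aq)]^2 = 1.69, so log Q = 0.227 and E = +0.83 − (0.0641/2)(0.227) = +0.8227 V.
ΔG = −nFE = −(2)(96500)(+0.8227) J/mol = −159 kJ/mol.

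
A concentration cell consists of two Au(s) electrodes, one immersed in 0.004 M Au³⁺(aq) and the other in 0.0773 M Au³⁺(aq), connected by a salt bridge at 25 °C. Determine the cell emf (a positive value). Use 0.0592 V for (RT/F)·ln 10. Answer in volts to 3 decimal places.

For a concentration cell E°cell = 0, since both electrodes use the same couple.
The compartment with the higher Au³⁺(aq) concentration (0.0773 M) acts as the cathode; ions are reduced there and produced at the dilute (0.004 M) anode.
With n = 3, Ecell = −(0.0592/3)·log([dilute]/[conc]) = −(0.0592/3)·log(0.004/0.0773) = +0.025 V.

0.025 V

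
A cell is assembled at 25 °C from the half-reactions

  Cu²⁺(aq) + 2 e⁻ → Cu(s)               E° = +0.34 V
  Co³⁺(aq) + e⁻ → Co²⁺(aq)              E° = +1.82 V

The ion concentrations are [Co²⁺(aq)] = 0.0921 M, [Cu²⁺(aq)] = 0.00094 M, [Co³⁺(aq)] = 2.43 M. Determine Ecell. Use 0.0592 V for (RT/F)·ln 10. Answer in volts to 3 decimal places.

+1.654 V

Co³⁺/Co²⁺ is reduced (cathode, E° = +1.82 V) and Cu²⁺/Cu is oxidized (anode).
E°cell = +1.82 − (+0.34) = +1.48 V, with n = 2 electrons transferred.
The balanced reaction is 2 Co³⁺(aq) + Cu(s) → 2 Co²⁺(aq) + Cu²⁺(aq), so Q = ([Co²⁺(aq)]^2·[Cu²⁺(aq)]) / [Co³⁺(aq)]^2 = 1.35×10^−6 and log Q = −5.870.
Applying E = E° − (RT ln10/nF)·log Q gives +1.48 − (0.0592/2)(−5.870) = +1.654 V.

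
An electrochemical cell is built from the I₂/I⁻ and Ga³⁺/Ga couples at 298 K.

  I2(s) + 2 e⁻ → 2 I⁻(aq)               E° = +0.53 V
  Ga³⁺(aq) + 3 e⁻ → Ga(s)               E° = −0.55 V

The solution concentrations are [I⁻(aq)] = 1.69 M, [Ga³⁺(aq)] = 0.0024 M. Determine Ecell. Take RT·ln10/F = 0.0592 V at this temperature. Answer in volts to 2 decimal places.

The I₂/I⁻ couple has the more positive E°, so it is the cathode; Ga³⁺/Ga is the anode.
E°cell = +0.53 − (−0.55) = +1.08 V, with n = 6 electrons transferred.
For the overall reaction 3 I2(s) + 2 Ga(s) → 6 I⁻(aq) + 2 Ga³⁺(aq), Q = [I⁻(aq)]^6·[Ga³⁺(aq)]^2 = 0.000134, giving log Q = −3.872.
E = E° − (0.0592/n)·log Q = +1.08 − (0.0592/6)(−3.872) = +1.12 V.

+1.12 V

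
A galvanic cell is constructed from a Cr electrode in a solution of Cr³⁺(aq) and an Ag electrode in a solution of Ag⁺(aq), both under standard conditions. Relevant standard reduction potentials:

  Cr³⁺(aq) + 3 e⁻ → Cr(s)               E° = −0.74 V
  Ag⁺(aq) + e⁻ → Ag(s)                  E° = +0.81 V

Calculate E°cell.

Of the two couples in this cell, the one with the more positive reduction potential is reduced at the cathode: here that is Ag⁺/Ag (+0.81 V); Cr³⁺/Cr (−0.74 V) is the anode.
E°cell = E°(cathode) − E°(anode) = +0.81 − (−0.74) = +1.55 V.

+1.55 V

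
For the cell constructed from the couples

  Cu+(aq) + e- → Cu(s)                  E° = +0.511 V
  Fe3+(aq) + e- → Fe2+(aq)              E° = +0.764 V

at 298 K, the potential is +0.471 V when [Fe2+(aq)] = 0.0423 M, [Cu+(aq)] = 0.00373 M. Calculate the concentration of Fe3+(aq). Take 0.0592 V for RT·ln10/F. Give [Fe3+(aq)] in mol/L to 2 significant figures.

The Fe³⁺/Fe²⁺ couple has the larger reduction potential, so it is the cathode: E°cell = +0.764 − (+0.511) = +0.253 V and n = 1.
Rearranging E = E° − (0.0592/n)·log Q gives log Q = 1(+0.253 − (+0.471))/0.0592 = −3.682.
For Fe3+(aq) + Cu(s) → Fe2+(aq) + Cu+(aq), the reaction quotient is Q = ([Fe2+(aq)]·[Cu+(aq)]) / [Fe3+(aq)].
Solving for the unknown gives log [Fe3+(aq)] = −0.120, so [Fe3+(aq)] ≈ 0.76 M.

0.76 M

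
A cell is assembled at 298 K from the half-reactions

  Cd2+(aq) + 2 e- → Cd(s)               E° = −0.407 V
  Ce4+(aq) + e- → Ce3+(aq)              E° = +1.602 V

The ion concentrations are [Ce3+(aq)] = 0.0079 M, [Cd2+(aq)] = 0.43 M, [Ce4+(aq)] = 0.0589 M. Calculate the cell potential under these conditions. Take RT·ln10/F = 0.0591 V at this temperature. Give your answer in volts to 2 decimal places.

+2.07 V

Ce⁴⁺/Ce³⁺ is reduced (cathode, E° = +1.602 V) and Cd²⁺/Cd is oxidized (anode).
E°cell = E°cat − E°an = +1.602 − (−0.407) = +2.009 V; n = 2.
For the overall reaction 2 Ce4+(aq) + Cd(s) → 2 Ce3+(aq) + Cd2+(aq), Q = ([Ce3+(aq)]^2·[Cd2+(aq)]) / [Ce4+(aq)]^2 = 0.00774, giving log Q = −2.112.
E = E° − (0.0591/n)·log Q = +2.009 − (0.0591/2)(−2.112) = +2.07 V.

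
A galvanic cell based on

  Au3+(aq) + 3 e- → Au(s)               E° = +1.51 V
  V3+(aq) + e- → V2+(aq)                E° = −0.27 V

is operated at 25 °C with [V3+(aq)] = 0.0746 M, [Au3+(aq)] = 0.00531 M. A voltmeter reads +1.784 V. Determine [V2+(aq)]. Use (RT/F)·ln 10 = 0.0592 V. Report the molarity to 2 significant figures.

Au³⁺/Au is the cathode (higher E°); E°cell = +1.51 − (−0.27) = +1.78 V with n = 3.
Since E = E° − (0.0592/n)·log Q, log Q = n(E° − E)/0.0592 = −0.203.
Balancing electrons gives Au3+(aq) + 3 V2+(aq) → Au(s) + 3 V3+(aq); thus Q = [V3+(aq)]^3 / ([Au3+(aq)]·[V2+(aq)]^3).
Isolating [V2+(aq)] in Q = 10^{−0.203} yields log [V2+(aq)] = −0.301, i.e. 0.50 M.

0.50 M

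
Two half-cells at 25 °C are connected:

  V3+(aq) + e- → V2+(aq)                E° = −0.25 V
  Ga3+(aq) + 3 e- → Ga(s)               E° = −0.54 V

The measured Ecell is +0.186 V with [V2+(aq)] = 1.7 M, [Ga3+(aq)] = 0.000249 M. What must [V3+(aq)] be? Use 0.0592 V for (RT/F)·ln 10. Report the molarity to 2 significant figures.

0.0019 M

V³⁺/V²⁺ is the cathode (higher E°); E°cell = −0.25 − (−0.54) = +0.29 V with n = 3.
From the Nernst equation, log Q = n(E° − E)/0.0592 = 3·(+0.29 − (+0.186))/0.0592 = 5.270.
The balanced reaction is 3 V3+(aq) + Ga(s) → 3 V2+(aq) + Ga3+(aq), so Q = ([V2+(aq)]^3·[Ga3+(aq)]) / [V3+(aq)]^3.
Isolating [V3+(aq)] in Q = 10^{5.270} yields log [V3+(aq)] = −2.727, i.e. 0.0019 M.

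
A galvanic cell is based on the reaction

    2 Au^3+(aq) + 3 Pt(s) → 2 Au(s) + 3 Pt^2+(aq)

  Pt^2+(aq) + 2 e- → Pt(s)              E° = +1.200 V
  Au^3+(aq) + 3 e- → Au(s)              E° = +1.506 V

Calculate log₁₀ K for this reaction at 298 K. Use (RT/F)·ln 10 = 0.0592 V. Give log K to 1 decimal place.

The Au³⁺/Au couple is reduced (cathode); E°cell = +1.506 − (+1.200) = +0.306 V with n = 6.
At equilibrium E = 0, so log K = nE°cell / 0.0592 = (6)(+0.306) / 0.0592 = 31.0.

log K = 31.0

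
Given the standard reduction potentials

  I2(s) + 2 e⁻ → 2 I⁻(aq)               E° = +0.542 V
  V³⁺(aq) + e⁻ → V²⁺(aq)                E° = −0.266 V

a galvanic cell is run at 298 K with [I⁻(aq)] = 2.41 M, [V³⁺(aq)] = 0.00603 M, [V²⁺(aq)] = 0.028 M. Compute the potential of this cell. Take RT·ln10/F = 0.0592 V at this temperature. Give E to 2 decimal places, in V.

+0.82 V

The I₂/I⁻ couple has the more positive E°, so it is the cathode; V³⁺/V²⁺ is the anode.
The standard potential is +0.542 − (−0.266) = +0.808 V and the balanced reaction transfers n = 2 electrons.
The balanced reaction is I2(s) + 2 V²⁺(aq) → 2 I⁻(aq) + 2 V³⁺(aq), so Q = ([I⁻(aq)]^2·[V³⁺(aq)]^2) / [V²⁺(aq)]^2 = 0.269 and log Q = −0.570.
By the Nernst equation, E = +0.808 − (0.0592/2)·(−0.570) = +0.82 V.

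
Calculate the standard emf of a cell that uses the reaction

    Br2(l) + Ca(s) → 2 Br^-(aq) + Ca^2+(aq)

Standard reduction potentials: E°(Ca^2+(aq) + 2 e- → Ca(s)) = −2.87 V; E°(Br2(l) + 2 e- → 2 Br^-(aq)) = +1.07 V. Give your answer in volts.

Br2(l) gains electrons, so the Br₂/Br⁻ couple is the cathode; the Ca²⁺/Ca couple is the anode.
E°cell = E°(cathode) − E°(anode) = +1.07 − (−2.87) = +3.94 V.

+3.94 V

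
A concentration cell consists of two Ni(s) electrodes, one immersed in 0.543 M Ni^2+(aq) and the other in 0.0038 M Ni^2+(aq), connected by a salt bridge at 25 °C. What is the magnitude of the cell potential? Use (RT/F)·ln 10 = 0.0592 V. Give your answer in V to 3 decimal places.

0.064 V

For a concentration cell E°cell = 0, since both electrodes use the same couple.
The compartment with the higher Ni^2+(aq) concentration (0.543 M) acts as the cathode; ions are reduced there and produced at the dilute (0.0038 M) anode.
With n = 2, Ecell = −(0.0592/2)·log([dilute]/[conc]) = −(0.0592/2)·log(0.0038/0.543) = +0.064 V.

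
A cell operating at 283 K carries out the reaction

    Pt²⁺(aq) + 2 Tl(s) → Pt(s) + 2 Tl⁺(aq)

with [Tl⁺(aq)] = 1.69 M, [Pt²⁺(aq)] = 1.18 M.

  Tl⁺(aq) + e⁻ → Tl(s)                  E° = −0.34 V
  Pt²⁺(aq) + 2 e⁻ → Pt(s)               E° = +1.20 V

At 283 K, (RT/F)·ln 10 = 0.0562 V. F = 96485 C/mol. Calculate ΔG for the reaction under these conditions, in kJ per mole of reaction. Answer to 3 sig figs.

−295 kJ/mol

E°cell = +1.20 − (−0.34) = +1.54 V; the balanced reaction transfers n = 2 electrons.
Here Q = [Tl⁺(aq)]^2 / [Pt²⁺(aq)] = 2.42 (log Q = 0.384), giving E = +1.54 − (0.0562/2)·(0.384) = +1.5292 V.
Finally ΔG = −nFE = −(2)(96485 C/mol)(+1.5292 V) = −295 kJ/mol.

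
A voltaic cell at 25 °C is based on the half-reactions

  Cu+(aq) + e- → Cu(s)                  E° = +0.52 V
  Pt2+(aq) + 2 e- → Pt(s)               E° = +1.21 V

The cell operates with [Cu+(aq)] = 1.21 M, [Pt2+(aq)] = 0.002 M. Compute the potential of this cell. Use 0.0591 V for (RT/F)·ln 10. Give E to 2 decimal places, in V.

The Pt²⁺/Pt couple has the more positive E°, so it is the cathode; Cu⁺/Cu is the anode.
E°cell = E°cat − E°an = +1.21 − (+0.52) = +0.69 V; n = 2.
Balancing gives Pt2+(aq) + 2 Cu(s) → Pt(s) + 2 Cu+(aq); hence Q = [Cu+(aq)]^2 / [Pt2+(aq)] = 732 (log Q = 2.865).
E = E° − (0.0591/n)·log Q = +0.69 − (0.0591/2)(2.865) = +0.61 V.

+0.61 V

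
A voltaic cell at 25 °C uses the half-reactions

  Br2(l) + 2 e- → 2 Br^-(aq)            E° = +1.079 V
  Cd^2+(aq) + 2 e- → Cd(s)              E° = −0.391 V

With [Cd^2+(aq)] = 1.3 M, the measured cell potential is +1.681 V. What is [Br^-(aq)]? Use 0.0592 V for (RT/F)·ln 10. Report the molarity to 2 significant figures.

0.00024 M

With Br₂/Br⁻ at the cathode and Cd²⁺/Cd at the anode, E°cell = +1.079 − (−0.391) = +1.470 V (n = 2).
Since E = E° − (0.0592/n)·log Q, log Q = n(E° − E)/0.0592 = −7.128.
The balanced reaction is Br2(l) + Cd(s) → 2 Br^-(aq) + Cd^2+(aq), so Q = [Br^-(aq)]^2·[Cd^2+(aq)].
Substituting the known concentrations and solving, log [Br^-(aq)] = −3.621 and [Br^-(aq)] = 0.00024 M.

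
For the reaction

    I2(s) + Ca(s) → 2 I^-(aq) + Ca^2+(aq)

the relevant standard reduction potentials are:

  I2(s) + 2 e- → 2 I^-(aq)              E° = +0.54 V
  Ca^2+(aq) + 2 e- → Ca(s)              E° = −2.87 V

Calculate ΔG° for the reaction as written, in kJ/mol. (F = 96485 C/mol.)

−658 kJ/mol

In the reaction as written I2(s) is reduced, so the I₂/I⁻ couple is the cathode and Ca²⁺/Ca is the anode.
E°cell = +0.54 − (−2.87) = +3.41 V; balancing electrons gives n = 2.
ΔG° = −nFE°cell = −(2)(96485)(+3.41) J/mol = −658 kJ/mol.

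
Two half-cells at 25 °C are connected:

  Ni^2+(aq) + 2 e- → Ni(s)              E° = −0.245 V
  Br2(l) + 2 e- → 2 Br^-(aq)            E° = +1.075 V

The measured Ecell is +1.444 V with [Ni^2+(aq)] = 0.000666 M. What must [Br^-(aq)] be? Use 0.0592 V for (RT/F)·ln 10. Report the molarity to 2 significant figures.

0.31 M

Br₂/Br⁻ is the cathode (higher E°); E°cell = +1.075 − (−0.245) = +1.320 V with n = 2.
Rearranging E = E° − (0.0592/n)·log Q gives log Q = 2(+1.320 − (+1.444))/0.0592 = −4.189.
Balancing electrons gives Br2(l) + Ni(s) → 2 Br^-(aq) + Ni^2+(aq); thus Q = [Br^-(aq)]^2·[Ni^2+(aq)].
Isolating [Br^-(aq)] in Q = 10^{−4.189} yields log [Br^-(aq)] = −0.506, i.e. 0.31 M.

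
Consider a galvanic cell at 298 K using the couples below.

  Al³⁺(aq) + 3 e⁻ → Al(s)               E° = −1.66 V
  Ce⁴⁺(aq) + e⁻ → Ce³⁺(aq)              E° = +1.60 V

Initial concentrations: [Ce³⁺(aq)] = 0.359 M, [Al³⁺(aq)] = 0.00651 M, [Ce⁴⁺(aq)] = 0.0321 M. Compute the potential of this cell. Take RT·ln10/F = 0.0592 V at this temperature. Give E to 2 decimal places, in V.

+3.24 V

The Ce⁴⁺/Ce³⁺ couple has the more positive E°, so it is the cathode; Al³⁺/Al is the anode.
E°cell = +1.60 − (−1.66) = +3.26 V, with n = 3 electrons transferred.
The balanced reaction is 3 Ce⁴⁺(aq) + Al(s) → 3 Ce³⁺(aq) + Al³⁺(aq), so Q = ([Ce³⁺(aq)]^3·[Al³⁺(aq)]) / [Ce⁴⁺(aq)]^3 = 9.11 and log Q = 0.959.
Applying E = E° − (RT ln10/nF)·log Q gives +3.26 − (0.0592/3)(0.959) = +3.24 V.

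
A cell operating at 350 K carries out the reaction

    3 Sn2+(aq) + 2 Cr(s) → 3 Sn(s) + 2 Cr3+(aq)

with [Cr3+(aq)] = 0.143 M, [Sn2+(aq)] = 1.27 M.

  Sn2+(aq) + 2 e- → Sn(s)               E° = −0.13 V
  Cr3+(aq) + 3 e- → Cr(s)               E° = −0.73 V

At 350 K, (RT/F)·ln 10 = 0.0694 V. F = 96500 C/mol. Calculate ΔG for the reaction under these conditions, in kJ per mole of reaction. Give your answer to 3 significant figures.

With Sn²⁺/Sn reduced at the cathode, E°cell = −0.13 − (−0.73) = +0.60 V and n = 6.
Here Q = [Cr3+(aq)]^2 / [Sn2+(aq)]^3 = 0.00998 (log Q = −2.001), giving E = +0.60 − (0.0694/6)·(−2.001) = +0.6231 V.
Finally ΔG = −nFE = −(6)(96500 C/mol)(+0.6231 V) = −361 kJ/mol.

−361 kJ/mol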